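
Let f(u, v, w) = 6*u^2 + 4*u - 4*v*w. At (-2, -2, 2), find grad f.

(-20, -8, 8)

∂f/∂u = 12*u + 4
∂f/∂v = -4*w
∂f/∂w = -4*v
∇f = (12*u + 4, -4*w, -4*v)
At (-2, -2, 2): (-20, -8, 8).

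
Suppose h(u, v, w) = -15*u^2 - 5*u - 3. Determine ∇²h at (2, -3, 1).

∂²h/∂u² = -30
∂²h/∂v² = 0
∂²h/∂w² = 0
∇²h = -30
At (2, -3, 1): -30.

-30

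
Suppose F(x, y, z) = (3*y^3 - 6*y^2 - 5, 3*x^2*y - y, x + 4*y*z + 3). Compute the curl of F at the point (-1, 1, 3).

(∇×F)₁ = ∂F₃/∂y − ∂F₂/∂z = 4*z
(∇×F)₂ = ∂F₁/∂z − ∂F₃/∂x = -1
(∇×F)₃ = ∂F₂/∂x − ∂F₁/∂y = 6*x*y - 9*y^2 + 12*y
∇×F = (4*z, -1, 6*x*y - 9*y^2 + 12*y)
At (-1, 1, 3): (12, -1, -3).

(12, -1, -3)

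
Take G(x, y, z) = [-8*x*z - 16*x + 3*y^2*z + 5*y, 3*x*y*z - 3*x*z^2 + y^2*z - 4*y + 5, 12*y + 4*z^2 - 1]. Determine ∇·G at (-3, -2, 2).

∂G₁/∂x = -8*z - 16
∂G₂/∂y = 3*x*z + 2*y*z - 4
∂G₃/∂z = 8*z
∇·G = 3*x*z + 2*y*z - 20
At (-3, -2, 2): -46.

-46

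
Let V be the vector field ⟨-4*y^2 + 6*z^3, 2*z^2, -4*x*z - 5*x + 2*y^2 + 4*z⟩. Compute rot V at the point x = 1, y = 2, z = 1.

(∇×V)₁ = ∂V₃/∂y − ∂V₂/∂z = 4*y - 4*z
(∇×V)₂ = ∂V₁/∂z − ∂V₃/∂x = 18*z^2 + 4*z + 5
(∇×V)₃ = ∂V₂/∂x − ∂V₁/∂y = 8*y
∇×V = (4*y - 4*z, 18*z^2 + 4*z + 5, 8*y)
At (1, 2, 1): (4, 27, 16).

(4, 27, 16)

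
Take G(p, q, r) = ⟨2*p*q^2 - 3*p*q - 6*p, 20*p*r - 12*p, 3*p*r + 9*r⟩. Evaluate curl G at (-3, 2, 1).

(∇×G)₁ = ∂G₃/∂q − ∂G₂/∂r = -20*p
(∇×G)₂ = ∂G₁/∂r − ∂G₃/∂p = -3*r
(∇×G)₃ = ∂G₂/∂p − ∂G₁/∂q = -4*p*q + 3*p + 20*r - 12
∇×G = (-20*p, -3*r, -4*p*q + 3*p + 20*r - 12)
At (-3, 2, 1): (60, -3, 23).

(60, -3, 23)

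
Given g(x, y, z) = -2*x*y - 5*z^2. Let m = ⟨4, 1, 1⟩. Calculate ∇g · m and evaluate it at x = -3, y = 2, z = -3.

20

∂g/∂x = -2*y
∂g/∂y = -2*x
∂g/∂z = -10*z
∇g at (-3, 2, -3) = (-4, 6, 30)
∇g · m = (-4)(4) + (6)(1) + (30)(1) = 20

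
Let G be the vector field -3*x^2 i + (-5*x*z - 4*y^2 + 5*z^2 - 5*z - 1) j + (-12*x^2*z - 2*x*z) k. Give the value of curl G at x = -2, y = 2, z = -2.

(15, 92, 10)

(∇×G)₁ = ∂G₃/∂y − ∂G₂/∂z = 5*x - 10*z + 5
(∇×G)₂ = ∂G₁/∂z − ∂G₃/∂x = 24*x*z + 2*z
(∇×G)₃ = ∂G₂/∂x − ∂G₁/∂y = -5*z
∇×G = (5*x - 10*z + 5, 24*x*z + 2*z, -5*z)
At (-2, 2, -2): (15, 92, 10).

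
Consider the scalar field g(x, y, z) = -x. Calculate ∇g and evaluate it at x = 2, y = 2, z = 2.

∂g/∂x = -1
∂g/∂y = 0
∂g/∂z = 0
∇g = (-1, 0, 0)
At (2, 2, 2): (-1, 0, 0).

(-1, 0, 0)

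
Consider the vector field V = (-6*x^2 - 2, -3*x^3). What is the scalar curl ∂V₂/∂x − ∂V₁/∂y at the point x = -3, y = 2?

∂V₂/∂x = -9*x^2
∂V₁/∂y = 0
Scalar curl = -9*x^2
At (-3, 2): -81.

-81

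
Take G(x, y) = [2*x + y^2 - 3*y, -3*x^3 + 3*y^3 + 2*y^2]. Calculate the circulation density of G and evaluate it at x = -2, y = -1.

-31

∂G₂/∂x = -9*x^2
∂G₁/∂y = 2*y - 3
Scalar curl = -9*x^2 - 2*y + 3
At (-2, -1): -31.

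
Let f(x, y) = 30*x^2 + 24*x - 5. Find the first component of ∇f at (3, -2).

(∇f)_1 = ∂f/∂x = 60*x + 24
At (3, -2): 204.

204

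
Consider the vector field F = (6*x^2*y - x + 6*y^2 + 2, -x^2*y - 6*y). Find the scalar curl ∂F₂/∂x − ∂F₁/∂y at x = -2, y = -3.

∂F₂/∂x = -2*x*y
∂F₁/∂y = 6*x^2 + 12*y
Scalar curl = -6*x^2 - 2*x*y - 12*y
At (-2, -3): 0.

0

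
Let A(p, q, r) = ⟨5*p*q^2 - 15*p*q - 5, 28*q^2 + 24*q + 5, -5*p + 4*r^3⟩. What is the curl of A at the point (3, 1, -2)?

(∇×A)₁ = ∂A₃/∂q − ∂A₂/∂r = 0
(∇×A)₂ = ∂A₁/∂r − ∂A₃/∂p = 5
(∇×A)₃ = ∂A₂/∂p − ∂A₁/∂q = -10*p*q + 15*p
∇×A = (0, 5, -10*p*q + 15*p)
At (3, 1, -2): (0, 5, 15).

(0, 5, 15)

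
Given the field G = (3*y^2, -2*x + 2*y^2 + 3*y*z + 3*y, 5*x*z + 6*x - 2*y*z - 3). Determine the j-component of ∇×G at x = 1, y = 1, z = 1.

-11

(∇×G)_2 = ∂G₁/∂z − ∂G₃/∂x
= 0 − (5*z + 6)
= -5*z - 6
At (1, 1, 1): -11.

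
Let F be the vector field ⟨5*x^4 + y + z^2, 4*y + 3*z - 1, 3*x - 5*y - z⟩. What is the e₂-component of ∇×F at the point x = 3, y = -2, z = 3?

(∇×F)_2 = ∂F₁/∂z − ∂F₃/∂x
= 2*z − (3)
= 2*z - 3
At (3, -2, 3): 3.

3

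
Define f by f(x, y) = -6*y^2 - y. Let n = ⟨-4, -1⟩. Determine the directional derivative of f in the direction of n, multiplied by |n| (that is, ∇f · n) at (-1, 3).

37

∂f/∂x = 0
∂f/∂y = -12*y - 1
∇f at (-1, 3) = (0, -37)
∇f · n = (0)(-4) + (-37)(-1) = 37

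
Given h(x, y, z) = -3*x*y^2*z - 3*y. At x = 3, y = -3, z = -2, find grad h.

(54, -111, -81)

∂h/∂x = -3*y^2*z
∂h/∂y = -6*x*y*z - 3
∂h/∂z = -3*x*y^2
∇h = (-3*y^2*z, -6*x*y*z - 3, -3*x*y^2)
At (3, -3, -2): (54, -111, -81).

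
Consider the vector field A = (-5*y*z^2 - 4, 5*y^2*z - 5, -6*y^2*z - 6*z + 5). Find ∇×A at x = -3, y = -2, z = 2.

(28, 40, 20)

(∇×A)₁ = ∂A₃/∂y − ∂A₂/∂z = -5*y^2 - 12*y*z
(∇×A)₂ = ∂A₁/∂z − ∂A₃/∂x = -10*y*z
(∇×A)₃ = ∂A₂/∂x − ∂A₁/∂y = 5*z^2
∇×A = (-5*y^2 - 12*y*z, -10*y*z, 5*z^2)
At (-3, -2, 2): (28, 40, 20).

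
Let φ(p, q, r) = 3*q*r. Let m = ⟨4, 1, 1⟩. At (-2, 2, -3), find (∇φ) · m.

-3

∂φ/∂p = 0
∂φ/∂q = 3*r
∂φ/∂r = 3*q
∇φ at (-2, 2, -3) = (0, -9, 6)
∇φ · m = (0)(4) + (-9)(1) + (6)(1) = -3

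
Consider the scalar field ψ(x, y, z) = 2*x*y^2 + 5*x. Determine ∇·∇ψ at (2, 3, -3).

∂²ψ/∂x² = 0
∂²ψ/∂y² = 4*x
∂²ψ/∂z² = 0
∇²ψ = 4*x
At (2, 3, -3): 8.

8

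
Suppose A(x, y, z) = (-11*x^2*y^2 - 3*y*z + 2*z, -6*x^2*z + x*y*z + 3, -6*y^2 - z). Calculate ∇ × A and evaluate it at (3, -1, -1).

(∇×A)₁ = ∂A₃/∂y − ∂A₂/∂z = 6*x^2 - x*y - 12*y
(∇×A)₂ = ∂A₁/∂z − ∂A₃/∂x = -3*y + 2
(∇×A)₃ = ∂A₂/∂x − ∂A₁/∂y = 22*x^2*y - 12*x*z + y*z + 3*z
∇×A = (6*x^2 - x*y - 12*y, -3*y + 2, 22*x^2*y - 12*x*z + y*z + 3*z)
At (3, -1, -1): (69, 5, -164).

(69, 5, -164)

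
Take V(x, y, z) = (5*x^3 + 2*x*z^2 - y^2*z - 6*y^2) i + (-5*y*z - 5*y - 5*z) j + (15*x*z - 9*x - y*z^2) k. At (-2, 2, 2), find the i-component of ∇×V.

11

(∇×V)_1 = ∂V₃/∂y − ∂V₂/∂z
= -z^2 − (-5*y - 5)
= 5*y - z^2 + 5
At (-2, 2, 2): 11.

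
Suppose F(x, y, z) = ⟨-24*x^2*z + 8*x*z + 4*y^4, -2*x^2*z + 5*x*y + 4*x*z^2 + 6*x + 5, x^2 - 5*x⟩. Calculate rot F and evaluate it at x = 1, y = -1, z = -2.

(∇×F)₁ = ∂F₃/∂y − ∂F₂/∂z = 2*x^2 - 8*x*z
(∇×F)₂ = ∂F₁/∂z − ∂F₃/∂x = -24*x^2 + 6*x + 5
(∇×F)₃ = ∂F₂/∂x − ∂F₁/∂y = -4*x*z - 16*y^3 + 5*y + 4*z^2 + 6
∇×F = (2*x^2 - 8*x*z, -24*x^2 + 6*x + 5, -4*x*z - 16*y^3 + 5*y + 4*z^2 + 6)
At (1, -1, -2): (18, -13, 41).

(18, -13, 41)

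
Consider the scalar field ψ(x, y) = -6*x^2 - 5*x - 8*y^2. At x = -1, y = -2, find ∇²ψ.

-28

∂²ψ/∂x² = -12
∂²ψ/∂y² = -16
∇²ψ = -28
At (-1, -2): -28.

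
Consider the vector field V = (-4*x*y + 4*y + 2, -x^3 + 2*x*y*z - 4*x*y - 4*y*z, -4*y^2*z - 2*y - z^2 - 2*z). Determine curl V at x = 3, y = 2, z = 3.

(∇×V)₁ = ∂V₃/∂y − ∂V₂/∂z = -2*x*y - 8*y*z + 4*y - 2
(∇×V)₂ = ∂V₁/∂z − ∂V₃/∂x = 0
(∇×V)₃ = ∂V₂/∂x − ∂V₁/∂y = -3*x^2 + 4*x + 2*y*z - 4*y - 4
∇×V = (-2*x*y - 8*y*z + 4*y - 2, 0, -3*x^2 + 4*x + 2*y*z - 4*y - 4)
At (3, 2, 3): (-54, 0, -15).

(-54, 0, -15)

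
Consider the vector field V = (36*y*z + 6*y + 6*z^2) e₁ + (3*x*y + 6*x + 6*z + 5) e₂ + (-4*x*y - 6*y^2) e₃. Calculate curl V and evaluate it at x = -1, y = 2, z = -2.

(-26, 56, 78)

(∇×V)₁ = ∂V₃/∂y − ∂V₂/∂z = -4*x - 12*y - 6
(∇×V)₂ = ∂V₁/∂z − ∂V₃/∂x = 40*y + 12*z
(∇×V)₃ = ∂V₂/∂x − ∂V₁/∂y = 3*y - 36*z
∇×V = (-4*x - 12*y - 6, 40*y + 12*z, 3*y - 36*z)
At (-1, 2, -2): (-26, 56, 78).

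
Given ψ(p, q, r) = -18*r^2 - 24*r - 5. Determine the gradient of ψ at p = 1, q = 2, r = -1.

(0, 0, 12)

∂ψ/∂p = 0
∂ψ/∂q = 0
∂ψ/∂r = -36*r - 24
∇ψ = (0, 0, -36*r - 24)
At (1, 2, -1): (0, 0, 12).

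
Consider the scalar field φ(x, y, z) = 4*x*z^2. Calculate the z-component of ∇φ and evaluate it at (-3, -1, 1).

-24

(∇φ)_3 = ∂φ/∂z = 8*x*z
At (-3, -1, 1): -24.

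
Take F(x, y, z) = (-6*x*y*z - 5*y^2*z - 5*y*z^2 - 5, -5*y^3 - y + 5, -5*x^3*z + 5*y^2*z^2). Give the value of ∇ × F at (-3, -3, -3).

(-270, -594, 189)

(∇×F)₁ = ∂F₃/∂y − ∂F₂/∂z = 10*y*z^2
(∇×F)₂ = ∂F₁/∂z − ∂F₃/∂x = 15*x^2*z - 6*x*y - 5*y^2 - 10*y*z
(∇×F)₃ = ∂F₂/∂x − ∂F₁/∂y = 6*x*z + 10*y*z + 5*z^2
∇×F = (10*y*z^2, 15*x^2*z - 6*x*y - 5*y^2 - 10*y*z, 6*x*z + 10*y*z + 5*z^2)
At (-3, -3, -3): (-270, -594, 189).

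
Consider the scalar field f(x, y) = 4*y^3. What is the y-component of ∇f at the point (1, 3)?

108

(∇f)_2 = ∂f/∂y = 12*y^2
At (1, 3): 108.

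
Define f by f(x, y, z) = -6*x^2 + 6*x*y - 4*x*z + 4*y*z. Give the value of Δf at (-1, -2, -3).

-12

∂²f/∂x² = -12
∂²f/∂y² = 0
∂²f/∂z² = 0
∇²f = -12
At (-1, -2, -3): -12.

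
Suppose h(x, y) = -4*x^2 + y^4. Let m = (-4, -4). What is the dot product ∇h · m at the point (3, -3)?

∂h/∂x = -8*x
∂h/∂y = 4*y^3
∇h at (3, -3) = (-24, -108)
∇h · m = (-24)(-4) + (-108)(-4) = 528

528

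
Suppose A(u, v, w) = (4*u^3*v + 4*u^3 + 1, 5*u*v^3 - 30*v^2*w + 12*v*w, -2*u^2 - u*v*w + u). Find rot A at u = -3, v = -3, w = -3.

(∇×A)₁ = ∂A₃/∂v − ∂A₂/∂w = -u*w + 30*v^2 - 12*v
(∇×A)₂ = ∂A₁/∂w − ∂A₃/∂u = 4*u + v*w - 1
(∇×A)₃ = ∂A₂/∂u − ∂A₁/∂v = -4*u^3 + 5*v^3
∇×A = (-u*w + 30*v^2 - 12*v, 4*u + v*w - 1, -4*u^3 + 5*v^3)
At (-3, -3, -3): (297, -4, -27).

(297, -4, -27)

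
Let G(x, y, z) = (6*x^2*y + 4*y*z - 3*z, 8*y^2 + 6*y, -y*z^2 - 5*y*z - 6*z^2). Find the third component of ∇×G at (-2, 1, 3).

-36

(∇×G)_3 = ∂G₂/∂x − ∂G₁/∂y
= 0 − (6*x^2 + 4*z)
= -6*x^2 - 4*z
At (-2, 1, 3): -36.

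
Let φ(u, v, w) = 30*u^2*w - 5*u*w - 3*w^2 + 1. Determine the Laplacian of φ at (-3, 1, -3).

∂²φ/∂u² = 60*w
∂²φ/∂v² = 0
∂²φ/∂w² = -6
∇²φ = 60*w - 6
At (-3, 1, -3): -186.

-186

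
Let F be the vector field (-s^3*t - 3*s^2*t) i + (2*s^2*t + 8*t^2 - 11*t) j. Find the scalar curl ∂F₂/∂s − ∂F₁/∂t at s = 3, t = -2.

30

∂F₂/∂s = 4*s*t
∂F₁/∂t = -s^3 - 3*s^2
Scalar curl = s^3 + 3*s^2 + 4*s*t
At (3, -2): 30.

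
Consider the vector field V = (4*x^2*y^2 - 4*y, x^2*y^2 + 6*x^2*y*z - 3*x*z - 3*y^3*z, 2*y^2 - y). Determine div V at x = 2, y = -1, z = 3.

53

∂V₁/∂x = 8*x*y^2
∂V₂/∂y = 2*x^2*y + 6*x^2*z - 9*y^2*z
∂V₃/∂z = 0
∇·V = 2*x^2*y + 6*x^2*z + 8*x*y^2 - 9*y^2*z
At (2, -1, 3): 53.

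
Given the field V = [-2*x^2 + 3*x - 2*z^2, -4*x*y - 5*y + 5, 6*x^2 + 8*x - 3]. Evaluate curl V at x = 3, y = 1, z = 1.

(0, -48, -4)

(∇×V)₁ = ∂V₃/∂y − ∂V₂/∂z = 0
(∇×V)₂ = ∂V₁/∂z − ∂V₃/∂x = -12*x - 4*z - 8
(∇×V)₃ = ∂V₂/∂x − ∂V₁/∂y = -4*y
∇×V = (0, -12*x - 4*z - 8, -4*y)
At (3, 1, 1): (0, -48, -4).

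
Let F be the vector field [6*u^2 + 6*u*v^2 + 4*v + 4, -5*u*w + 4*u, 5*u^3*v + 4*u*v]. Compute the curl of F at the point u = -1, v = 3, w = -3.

(∇×F)₁ = ∂F₃/∂v − ∂F₂/∂w = 5*u^3 + 9*u
(∇×F)₂ = ∂F₁/∂w − ∂F₃/∂u = -15*u^2*v - 4*v
(∇×F)₃ = ∂F₂/∂u − ∂F₁/∂v = -12*u*v - 5*w
∇×F = (5*u^3 + 9*u, -15*u^2*v - 4*v, -12*u*v - 5*w)
At (-1, 3, -3): (-14, -57, 51).

(-14, -57, 51)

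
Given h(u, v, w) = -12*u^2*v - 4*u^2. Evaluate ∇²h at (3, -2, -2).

40

∂²h/∂u² = -8*(3*v + 1)
∂²h/∂v² = 0
∂²h/∂w² = 0
∇²h = -24*v - 8
At (3, -2, -2): 40.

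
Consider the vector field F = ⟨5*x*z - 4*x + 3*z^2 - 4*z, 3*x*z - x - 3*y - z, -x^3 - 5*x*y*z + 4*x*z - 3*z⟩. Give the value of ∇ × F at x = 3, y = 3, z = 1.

(-23, 55, 2)

(∇×F)₁ = ∂F₃/∂y − ∂F₂/∂z = -5*x*z - 3*x + 1
(∇×F)₂ = ∂F₁/∂z − ∂F₃/∂x = 3*x^2 + 5*x + 5*y*z + 2*z - 4
(∇×F)₃ = ∂F₂/∂x − ∂F₁/∂y = 3*z - 1
∇×F = (-5*x*z - 3*x + 1, 3*x^2 + 5*x + 5*y*z + 2*z - 4, 3*z - 1)
At (3, 3, 1): (-23, 55, 2).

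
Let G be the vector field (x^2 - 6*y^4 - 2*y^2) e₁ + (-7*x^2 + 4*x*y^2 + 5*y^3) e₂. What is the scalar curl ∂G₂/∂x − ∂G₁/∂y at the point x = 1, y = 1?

∂G₂/∂x = -14*x + 4*y^2
∂G₁/∂y = -24*y^3 - 4*y
Scalar curl = -14*x + 24*y^3 + 4*y^2 + 4*y
At (1, 1): 18.

18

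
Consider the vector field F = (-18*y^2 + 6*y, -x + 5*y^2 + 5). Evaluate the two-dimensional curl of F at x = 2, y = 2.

∂F₂/∂x = -1
∂F₁/∂y = -36*y + 6
Scalar curl = 36*y - 7
At (2, 2): 65.

65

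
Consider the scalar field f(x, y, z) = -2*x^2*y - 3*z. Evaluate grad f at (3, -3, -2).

(36, -18, -3)

∂f/∂x = -4*x*y
∂f/∂y = -2*x^2
∂f/∂z = -3
∇f = (-4*x*y, -2*x^2, -3)
At (3, -3, -2): (36, -18, -3).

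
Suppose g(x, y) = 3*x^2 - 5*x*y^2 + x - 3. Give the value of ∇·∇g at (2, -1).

∂²g/∂x² = 6
∂²g/∂y² = -10*x
∇²g = -10*x + 6
At (2, -1): -14.

-14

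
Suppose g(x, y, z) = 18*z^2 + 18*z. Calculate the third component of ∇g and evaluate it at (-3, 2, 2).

90

(∇g)_3 = ∂g/∂z = 36*z + 18
At (-3, 2, 2): 90.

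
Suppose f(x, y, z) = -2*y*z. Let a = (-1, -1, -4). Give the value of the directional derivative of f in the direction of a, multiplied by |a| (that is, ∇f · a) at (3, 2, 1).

18

∂f/∂x = 0
∂f/∂y = -2*z
∂f/∂z = -2*y
∇f at (3, 2, 1) = (0, -2, -4)
∇f · a = (0)(-1) + (-2)(-1) + (-4)(-4) = 18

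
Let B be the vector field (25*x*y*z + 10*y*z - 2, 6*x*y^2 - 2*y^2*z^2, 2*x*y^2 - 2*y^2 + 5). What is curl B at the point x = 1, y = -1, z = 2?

(∇×B)₁ = ∂B₃/∂y − ∂B₂/∂z = 4*x*y + 4*y^2*z - 4*y
(∇×B)₂ = ∂B₁/∂z − ∂B₃/∂x = 25*x*y - 2*y^2 + 10*y
(∇×B)₃ = ∂B₂/∂x − ∂B₁/∂y = -25*x*z + 6*y^2 - 10*z
∇×B = (4*x*y + 4*y^2*z - 4*y, 25*x*y - 2*y^2 + 10*y, -25*x*z + 6*y^2 - 10*z)
At (1, -1, 2): (8, -37, -64).

(8, -37, -64)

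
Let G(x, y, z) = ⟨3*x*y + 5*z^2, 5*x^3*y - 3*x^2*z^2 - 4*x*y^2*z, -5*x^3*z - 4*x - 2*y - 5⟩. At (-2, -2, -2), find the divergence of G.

58

∂G₁/∂x = 3*y
∂G₂/∂y = 5*x^3 - 8*x*y*z
∂G₃/∂z = -5*x^3
∇·G = -8*x*y*z + 3*y
At (-2, -2, -2): 58.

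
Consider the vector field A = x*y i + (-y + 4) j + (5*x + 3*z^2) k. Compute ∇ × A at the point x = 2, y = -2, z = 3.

(0, -5, -2)

(∇×A)₁ = ∂A₃/∂y − ∂A₂/∂z = 0
(∇×A)₂ = ∂A₁/∂z − ∂A₃/∂x = -5
(∇×A)₃ = ∂A₂/∂x − ∂A₁/∂y = -x
∇×A = (0, -5, -x)
At (2, -2, 3): (0, -5, -2).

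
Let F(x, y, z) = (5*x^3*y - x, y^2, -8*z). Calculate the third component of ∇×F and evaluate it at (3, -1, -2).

(∇×F)_3 = ∂F₂/∂x − ∂F₁/∂y
= 0 − (5*x^3)
= -5*x^3
At (3, -1, -2): -135.

-135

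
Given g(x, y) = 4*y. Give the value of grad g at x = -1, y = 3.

∂g/∂x = 0
∂g/∂y = 4
∇g = (0, 4)
At (-1, 3): (0, 4).

(0, 4)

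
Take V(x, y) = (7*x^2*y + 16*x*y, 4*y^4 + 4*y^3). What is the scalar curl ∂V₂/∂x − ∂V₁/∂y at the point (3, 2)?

∂V₂/∂x = 0
∂V₁/∂y = 7*x^2 + 16*x
Scalar curl = -7*x^2 - 16*x
At (3, 2): -111.

-111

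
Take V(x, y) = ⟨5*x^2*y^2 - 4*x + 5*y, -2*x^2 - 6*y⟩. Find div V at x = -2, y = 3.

-190

∂V₁/∂x = 10*x*y^2 - 4
∂V₂/∂y = -6
∇·V = 10*x*y^2 - 10
At (-2, 3): -190.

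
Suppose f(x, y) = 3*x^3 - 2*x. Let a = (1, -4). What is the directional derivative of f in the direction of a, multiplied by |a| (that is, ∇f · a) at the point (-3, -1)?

∂f/∂x = 9*x^2 - 2
∂f/∂y = 0
∇f at (-3, -1) = (79, 0)
∇f · a = (79)(1) + (0)(-4) = 79

79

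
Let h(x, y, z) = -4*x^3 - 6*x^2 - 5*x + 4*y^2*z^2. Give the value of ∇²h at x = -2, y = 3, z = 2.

∂²h/∂x² = -12*(2*x + 1)
∂²h/∂y² = 8*z^2
∂²h/∂z² = 8*y^2
∇²h = -24*x + 8*y^2 + 8*z^2 - 12
At (-2, 3, 2): 140.

140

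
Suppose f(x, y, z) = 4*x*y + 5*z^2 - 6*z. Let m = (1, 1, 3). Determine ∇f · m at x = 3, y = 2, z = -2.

-58

∂f/∂x = 4*y
∂f/∂y = 4*x
∂f/∂z = 10*z - 6
∇f at (3, 2, -2) = (8, 12, -26)
∇f · m = (8)(1) + (12)(1) + (-26)(3) = -58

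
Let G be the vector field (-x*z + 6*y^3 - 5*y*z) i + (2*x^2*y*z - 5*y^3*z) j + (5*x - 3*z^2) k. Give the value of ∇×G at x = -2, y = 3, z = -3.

(∇×G)₁ = ∂G₃/∂y − ∂G₂/∂z = -2*x^2*y + 5*y^3
(∇×G)₂ = ∂G₁/∂z − ∂G₃/∂x = -x - 5*y - 5
(∇×G)₃ = ∂G₂/∂x − ∂G₁/∂y = 4*x*y*z - 18*y^2 + 5*z
∇×G = (-2*x^2*y + 5*y^3, -x - 5*y - 5, 4*x*y*z - 18*y^2 + 5*z)
At (-2, 3, -3): (111, -18, -105).

(111, -18, -105)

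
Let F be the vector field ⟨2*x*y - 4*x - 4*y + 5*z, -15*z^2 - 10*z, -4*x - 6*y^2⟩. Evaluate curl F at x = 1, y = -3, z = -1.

(∇×F)₁ = ∂F₃/∂y − ∂F₂/∂z = -12*y + 30*z + 10
(∇×F)₂ = ∂F₁/∂z − ∂F₃/∂x = 9
(∇×F)₃ = ∂F₂/∂x − ∂F₁/∂y = -2*x + 4
∇×F = (-12*y + 30*z + 10, 9, -2*x + 4)
At (1, -3, -1): (16, 9, 2).

(16, 9, 2)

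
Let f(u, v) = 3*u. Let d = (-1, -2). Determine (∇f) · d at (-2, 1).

∂f/∂u = 3
∂f/∂v = 0
∇f at (-2, 1) = (3, 0)
∇f · d = (3)(-1) + (0)(-2) = -3

-3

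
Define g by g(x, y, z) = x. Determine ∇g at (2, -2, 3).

∂g/∂x = 1
∂g/∂y = 0
∂g/∂z = 0
∇g = (1, 0, 0)
At (2, -2, 3): (1, 0, 0).

(1, 0, 0)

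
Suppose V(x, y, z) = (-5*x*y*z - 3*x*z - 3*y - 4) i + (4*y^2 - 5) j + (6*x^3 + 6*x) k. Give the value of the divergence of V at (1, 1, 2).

-8

∂V₁/∂x = -5*y*z - 3*z
∂V₂/∂y = 8*y
∂V₃/∂z = 0
∇·V = -5*y*z + 8*y - 3*z
At (1, 1, 2): -8.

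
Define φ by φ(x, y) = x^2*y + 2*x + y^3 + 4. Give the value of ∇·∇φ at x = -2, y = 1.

∂²φ/∂x² = 2*y
∂²φ/∂y² = 6*y
∇²φ = 8*y
At (-2, 1): 8.

8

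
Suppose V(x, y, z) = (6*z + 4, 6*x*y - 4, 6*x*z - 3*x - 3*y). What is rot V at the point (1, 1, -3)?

(-3, 27, 6)

(∇×V)₁ = ∂V₃/∂y − ∂V₂/∂z = -3
(∇×V)₂ = ∂V₁/∂z − ∂V₃/∂x = -6*z + 9
(∇×V)₃ = ∂V₂/∂x − ∂V₁/∂y = 6*y
∇×V = (-3, -6*z + 9, 6*y)
At (1, 1, -3): (-3, 27, 6).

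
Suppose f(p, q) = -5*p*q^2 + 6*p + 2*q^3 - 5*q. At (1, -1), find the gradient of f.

∂f/∂p = -5*q^2 + 6
∂f/∂q = -10*p*q + 6*q^2 - 5
∇f = (-5*q^2 + 6, -10*p*q + 6*q^2 - 5)
At (1, -1): (1, 11).

(1, 11)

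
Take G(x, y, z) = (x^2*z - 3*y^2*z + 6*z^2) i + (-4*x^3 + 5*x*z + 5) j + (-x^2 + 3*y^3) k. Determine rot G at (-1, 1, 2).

(14, 20, 10)

(∇×G)₁ = ∂G₃/∂y − ∂G₂/∂z = -5*x + 9*y^2
(∇×G)₂ = ∂G₁/∂z − ∂G₃/∂x = x^2 + 2*x - 3*y^2 + 12*z
(∇×G)₃ = ∂G₂/∂x − ∂G₁/∂y = -12*x^2 + 6*y*z + 5*z
∇×G = (-5*x + 9*y^2, x^2 + 2*x - 3*y^2 + 12*z, -12*x^2 + 6*y*z + 5*z)
At (-1, 1, 2): (14, 20, 10).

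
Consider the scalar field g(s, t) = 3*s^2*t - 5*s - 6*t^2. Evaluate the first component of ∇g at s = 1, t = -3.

-23

(∇g)_1 = ∂g/∂s = 6*s*t - 5
At (1, -3): -23.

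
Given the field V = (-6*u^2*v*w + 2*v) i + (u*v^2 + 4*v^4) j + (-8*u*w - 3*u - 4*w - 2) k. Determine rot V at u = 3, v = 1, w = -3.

(∇×V)₁ = ∂V₃/∂v − ∂V₂/∂w = 0
(∇×V)₂ = ∂V₁/∂w − ∂V₃/∂u = -6*u^2*v + 8*w + 3
(∇×V)₃ = ∂V₂/∂u − ∂V₁/∂v = 6*u^2*w + v^2 - 2
∇×V = (0, -6*u^2*v + 8*w + 3, 6*u^2*w + v^2 - 2)
At (3, 1, -3): (0, -75, -163).

(0, -75, -163)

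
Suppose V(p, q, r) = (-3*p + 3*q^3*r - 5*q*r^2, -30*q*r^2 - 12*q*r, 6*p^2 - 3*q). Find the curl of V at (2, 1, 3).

(189, -51, 18)

(∇×V)₁ = ∂V₃/∂q − ∂V₂/∂r = 60*q*r + 12*q - 3
(∇×V)₂ = ∂V₁/∂r − ∂V₃/∂p = -12*p + 3*q^3 - 10*q*r
(∇×V)₃ = ∂V₂/∂p − ∂V₁/∂q = -9*q^2*r + 5*r^2
∇×V = (60*q*r + 12*q - 3, -12*p + 3*q^3 - 10*q*r, -9*q^2*r + 5*r^2)
At (2, 1, 3): (189, -51, 18).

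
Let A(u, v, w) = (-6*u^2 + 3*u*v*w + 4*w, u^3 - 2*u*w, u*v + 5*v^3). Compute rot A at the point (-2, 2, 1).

(∇×A)₁ = ∂A₃/∂v − ∂A₂/∂w = 3*u + 15*v^2
(∇×A)₂ = ∂A₁/∂w − ∂A₃/∂u = 3*u*v - v + 4
(∇×A)₃ = ∂A₂/∂u − ∂A₁/∂v = 3*u^2 - 3*u*w - 2*w
∇×A = (3*u + 15*v^2, 3*u*v - v + 4, 3*u^2 - 3*u*w - 2*w)
At (-2, 2, 1): (54, -10, 16).

(54, -10, 16)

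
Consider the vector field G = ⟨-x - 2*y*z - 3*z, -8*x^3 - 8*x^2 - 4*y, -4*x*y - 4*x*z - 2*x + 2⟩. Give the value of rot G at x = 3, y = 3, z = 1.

(∇×G)₁ = ∂G₃/∂y − ∂G₂/∂z = -4*x
(∇×G)₂ = ∂G₁/∂z − ∂G₃/∂x = 2*y + 4*z - 1
(∇×G)₃ = ∂G₂/∂x − ∂G₁/∂y = -24*x^2 - 16*x + 2*z
∇×G = (-4*x, 2*y + 4*z - 1, -24*x^2 - 16*x + 2*z)
At (3, 3, 1): (-12, 9, -262).

(-12, 9, -262)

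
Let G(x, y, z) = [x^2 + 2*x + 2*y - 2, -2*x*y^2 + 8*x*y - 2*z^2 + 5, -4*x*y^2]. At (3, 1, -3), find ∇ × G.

(∇×G)₁ = ∂G₃/∂y − ∂G₂/∂z = -8*x*y + 4*z
(∇×G)₂ = ∂G₁/∂z − ∂G₃/∂x = 4*y^2
(∇×G)₃ = ∂G₂/∂x − ∂G₁/∂y = -2*y^2 + 8*y - 2
∇×G = (-8*x*y + 4*z, 4*y^2, -2*y^2 + 8*y - 2)
At (3, 1, -3): (-36, 4, 4).

(-36, 4, 4)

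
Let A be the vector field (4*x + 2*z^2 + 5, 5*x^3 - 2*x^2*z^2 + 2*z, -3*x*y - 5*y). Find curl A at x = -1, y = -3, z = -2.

(-12, -17, 31)

(∇×A)₁ = ∂A₃/∂y − ∂A₂/∂z = 4*x^2*z - 3*x - 7
(∇×A)₂ = ∂A₁/∂z − ∂A₃/∂x = 3*y + 4*z
(∇×A)₃ = ∂A₂/∂x − ∂A₁/∂y = 15*x^2 - 4*x*z^2
∇×A = (4*x^2*z - 3*x - 7, 3*y + 4*z, 15*x^2 - 4*x*z^2)
At (-1, -3, -2): (-12, -17, 31).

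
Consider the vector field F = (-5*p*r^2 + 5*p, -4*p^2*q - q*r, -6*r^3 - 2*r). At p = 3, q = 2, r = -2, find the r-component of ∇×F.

-48

(∇×F)_3 = ∂F₂/∂p − ∂F₁/∂q
= -8*p*q − (0)
= -8*p*q
At (3, 2, -2): -48.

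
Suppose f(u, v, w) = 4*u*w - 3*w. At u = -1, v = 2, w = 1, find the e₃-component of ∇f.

(∇f)_3 = ∂f/∂w = 4*u - 3
At (-1, 2, 1): -7.

-7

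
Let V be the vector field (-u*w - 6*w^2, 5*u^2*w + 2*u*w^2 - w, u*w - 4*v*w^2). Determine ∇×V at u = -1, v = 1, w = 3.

(∇×V)₁ = ∂V₃/∂v − ∂V₂/∂w = -5*u^2 - 4*u*w - 4*w^2 + 1
(∇×V)₂ = ∂V₁/∂w − ∂V₃/∂u = -u - 13*w
(∇×V)₃ = ∂V₂/∂u − ∂V₁/∂v = 10*u*w + 2*w^2
∇×V = (-5*u^2 - 4*u*w - 4*w^2 + 1, -u - 13*w, 10*u*w + 2*w^2)
At (-1, 1, 3): (-28, -38, -12).

(-28, -38, -12)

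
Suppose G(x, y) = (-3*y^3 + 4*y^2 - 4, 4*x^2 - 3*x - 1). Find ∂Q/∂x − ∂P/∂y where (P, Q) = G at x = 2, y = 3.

70

∂G₂/∂x = 8*x - 3
∂G₁/∂y = -9*y^2 + 8*y
Scalar curl = 8*x + 9*y^2 - 8*y - 3
At (2, 3): 70.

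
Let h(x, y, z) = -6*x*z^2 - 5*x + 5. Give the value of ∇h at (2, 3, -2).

(-29, 0, 48)

∂h/∂x = -6*z^2 - 5
∂h/∂y = 0
∂h/∂z = -12*x*z
∇h = (-6*z^2 - 5, 0, -12*x*z)
At (2, 3, -2): (-29, 0, 48).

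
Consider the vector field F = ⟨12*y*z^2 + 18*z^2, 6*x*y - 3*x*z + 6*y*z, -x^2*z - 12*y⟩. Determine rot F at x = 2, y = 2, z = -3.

(∇×F)₁ = ∂F₃/∂y − ∂F₂/∂z = 3*x - 6*y - 12
(∇×F)₂ = ∂F₁/∂z − ∂F₃/∂x = 2*x*z + 24*y*z + 36*z
(∇×F)₃ = ∂F₂/∂x − ∂F₁/∂y = 6*y - 12*z^2 - 3*z
∇×F = (3*x - 6*y - 12, 2*x*z + 24*y*z + 36*z, 6*y - 12*z^2 - 3*z)
At (2, 2, -3): (-18, -264, -87).

(-18, -264, -87)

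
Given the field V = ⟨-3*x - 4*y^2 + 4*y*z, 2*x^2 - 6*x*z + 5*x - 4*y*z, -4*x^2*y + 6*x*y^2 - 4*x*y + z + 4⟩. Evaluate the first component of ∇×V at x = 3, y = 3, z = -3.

(∇×V)_1 = ∂V₃/∂y − ∂V₂/∂z
= -4*x^2 + 12*x*y - 4*x − (-6*x - 4*y)
= -4*x^2 + 12*x*y + 2*x + 4*y
At (3, 3, -3): 90.

90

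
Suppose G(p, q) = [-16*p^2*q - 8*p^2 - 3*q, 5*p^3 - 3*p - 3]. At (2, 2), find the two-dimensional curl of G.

124

∂G₂/∂p = 15*p^2 - 3
∂G₁/∂q = -16*p^2 - 3
Scalar curl = 31*p^2
At (2, 2): 124.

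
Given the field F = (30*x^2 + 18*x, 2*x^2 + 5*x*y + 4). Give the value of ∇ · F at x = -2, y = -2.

∂F₁/∂x = 60*x + 18
∂F₂/∂y = 5*x
∇·F = 65*x + 18
At (-2, -2): -112.

-112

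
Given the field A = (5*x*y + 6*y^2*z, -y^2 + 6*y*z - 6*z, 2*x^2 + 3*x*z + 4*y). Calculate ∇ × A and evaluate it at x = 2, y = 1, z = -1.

(4, 1, 2)

(∇×A)₁ = ∂A₃/∂y − ∂A₂/∂z = -6*y + 10
(∇×A)₂ = ∂A₁/∂z − ∂A₃/∂x = -4*x + 6*y^2 - 3*z
(∇×A)₃ = ∂A₂/∂x − ∂A₁/∂y = -5*x - 12*y*z
∇×A = (-6*y + 10, -4*x + 6*y^2 - 3*z, -5*x - 12*y*z)
At (2, 1, -1): (4, 1, 2).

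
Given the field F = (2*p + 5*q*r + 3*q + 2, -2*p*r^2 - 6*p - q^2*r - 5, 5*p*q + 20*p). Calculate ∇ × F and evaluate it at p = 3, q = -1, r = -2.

(∇×F)₁ = ∂F₃/∂q − ∂F₂/∂r = 4*p*r + 5*p + q^2
(∇×F)₂ = ∂F₁/∂r − ∂F₃/∂p = -20
(∇×F)₃ = ∂F₂/∂p − ∂F₁/∂q = -2*r^2 - 5*r - 9
∇×F = (4*p*r + 5*p + q^2, -20, -2*r^2 - 5*r - 9)
At (3, -1, -2): (-8, -20, -7).

(-8, -20, -7)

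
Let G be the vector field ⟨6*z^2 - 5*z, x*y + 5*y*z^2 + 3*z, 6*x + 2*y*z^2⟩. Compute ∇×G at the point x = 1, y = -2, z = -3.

(-45, -47, -2)

(∇×G)₁ = ∂G₃/∂y − ∂G₂/∂z = -10*y*z + 2*z^2 - 3
(∇×G)₂ = ∂G₁/∂z − ∂G₃/∂x = 12*z - 11
(∇×G)₃ = ∂G₂/∂x − ∂G₁/∂y = y
∇×G = (-10*y*z + 2*z^2 - 3, 12*z - 11, y)
At (1, -2, -3): (-45, -47, -2).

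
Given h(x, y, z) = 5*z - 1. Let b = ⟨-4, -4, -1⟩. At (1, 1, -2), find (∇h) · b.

∂h/∂x = 0
∂h/∂y = 0
∂h/∂z = 5
∇h at (1, 1, -2) = (0, 0, 5)
∇h · b = (0)(-4) + (0)(-4) + (5)(-1) = -5

-5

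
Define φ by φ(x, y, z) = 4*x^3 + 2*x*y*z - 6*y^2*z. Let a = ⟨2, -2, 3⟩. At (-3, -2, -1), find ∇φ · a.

∂φ/∂x = 12*x^2 + 2*y*z
∂φ/∂y = 2*x*z - 12*y*z
∂φ/∂z = 2*x*y - 6*y^2
∇φ at (-3, -2, -1) = (112, -18, -12)
∇φ · a = (112)(2) + (-18)(-2) + (-12)(3) = 224

224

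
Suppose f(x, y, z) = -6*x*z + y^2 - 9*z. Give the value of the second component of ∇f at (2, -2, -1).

-4

(∇f)_2 = ∂f/∂y = 2*y
At (2, -2, -1): -4.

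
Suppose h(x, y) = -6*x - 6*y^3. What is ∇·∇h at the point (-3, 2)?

∂²h/∂x² = 0
∂²h/∂y² = -36*y
∇²h = -36*y
At (-3, 2): -72.

-72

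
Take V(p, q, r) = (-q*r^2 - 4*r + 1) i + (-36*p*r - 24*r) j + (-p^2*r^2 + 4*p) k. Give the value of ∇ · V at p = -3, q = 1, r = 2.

∂V₁/∂p = 0
∂V₂/∂q = 0
∂V₃/∂r = -2*p^2*r
∇·V = -2*p^2*r
At (-3, 1, 2): -36.

-36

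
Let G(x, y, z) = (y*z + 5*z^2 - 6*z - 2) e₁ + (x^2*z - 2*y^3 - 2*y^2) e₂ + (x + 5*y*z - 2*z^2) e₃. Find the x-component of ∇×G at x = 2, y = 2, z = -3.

(∇×G)_1 = ∂G₃/∂y − ∂G₂/∂z
= 5*z − (x^2)
= -x^2 + 5*z
At (2, 2, -3): -19.

-19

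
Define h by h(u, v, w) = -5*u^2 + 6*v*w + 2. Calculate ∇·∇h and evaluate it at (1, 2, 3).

-10

∂²h/∂u² = -10
∂²h/∂v² = 0
∂²h/∂w² = 0
∇²h = -10
At (1, 2, 3): -10.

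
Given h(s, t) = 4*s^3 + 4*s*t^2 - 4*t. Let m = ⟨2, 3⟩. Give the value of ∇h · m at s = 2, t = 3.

∂h/∂s = 12*s^2 + 4*t^2
∂h/∂t = 8*s*t - 4
∇h at (2, 3) = (84, 44)
∇h · m = (84)(2) + (44)(3) = 300

300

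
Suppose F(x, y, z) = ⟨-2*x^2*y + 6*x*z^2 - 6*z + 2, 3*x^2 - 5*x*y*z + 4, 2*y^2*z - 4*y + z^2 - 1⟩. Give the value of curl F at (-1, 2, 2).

(2, -30, -24)

(∇×F)₁ = ∂F₃/∂y − ∂F₂/∂z = 5*x*y + 4*y*z - 4
(∇×F)₂ = ∂F₁/∂z − ∂F₃/∂x = 12*x*z - 6
(∇×F)₃ = ∂F₂/∂x − ∂F₁/∂y = 2*x^2 + 6*x - 5*y*z
∇×F = (5*x*y + 4*y*z - 4, 12*x*z - 6, 2*x^2 + 6*x - 5*y*z)
At (-1, 2, 2): (2, -30, -24).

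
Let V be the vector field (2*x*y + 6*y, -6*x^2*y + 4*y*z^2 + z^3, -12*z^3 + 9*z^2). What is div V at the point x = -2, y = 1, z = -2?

∂V₁/∂x = 2*y
∂V₂/∂y = -6*x^2 + 4*z^2
∂V₃/∂z = -36*z^2 + 18*z
∇·V = -6*x^2 + 2*y - 32*z^2 + 18*z
At (-2, 1, -2): -186.

-186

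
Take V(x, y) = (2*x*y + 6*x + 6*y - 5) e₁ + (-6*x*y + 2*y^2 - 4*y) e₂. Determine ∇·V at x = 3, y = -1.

∂V₁/∂x = 2*y + 6
∂V₂/∂y = -6*x + 4*y - 4
∇·V = -6*x + 6*y + 2
At (3, -1): -22.

-22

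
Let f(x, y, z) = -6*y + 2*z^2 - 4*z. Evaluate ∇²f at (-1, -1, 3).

4

∂²f/∂x² = 0
∂²f/∂y² = 0
∂²f/∂z² = 4
∇²f = 4
At (-1, -1, 3): 4.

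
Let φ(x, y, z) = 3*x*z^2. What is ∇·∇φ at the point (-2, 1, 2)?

∂²φ/∂x² = 0
∂²φ/∂y² = 0
∂²φ/∂z² = 6*x
∇²φ = 6*x
At (-2, 1, 2): -12.

-12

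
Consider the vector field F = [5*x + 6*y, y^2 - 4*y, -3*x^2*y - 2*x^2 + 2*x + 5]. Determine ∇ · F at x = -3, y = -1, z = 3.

-1

∂F₁/∂x = 5
∂F₂/∂y = 2*y - 4
∂F₃/∂z = 0
∇·F = 2*y + 1
At (-3, -1, 3): -1.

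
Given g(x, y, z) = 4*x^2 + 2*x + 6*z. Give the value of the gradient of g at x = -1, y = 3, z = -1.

(-6, 0, 6)

∂g/∂x = 8*x + 2
∂g/∂y = 0
∂g/∂z = 6
∇g = (8*x + 2, 0, 6)
At (-1, 3, -1): (-6, 0, 6).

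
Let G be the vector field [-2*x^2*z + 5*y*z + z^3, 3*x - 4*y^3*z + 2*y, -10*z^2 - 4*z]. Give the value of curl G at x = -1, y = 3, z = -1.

(108, 16, 8)

(∇×G)₁ = ∂G₃/∂y − ∂G₂/∂z = 4*y^3
(∇×G)₂ = ∂G₁/∂z − ∂G₃/∂x = -2*x^2 + 5*y + 3*z^2
(∇×G)₃ = ∂G₂/∂x − ∂G₁/∂y = -5*z + 3
∇×G = (4*y^3, -2*x^2 + 5*y + 3*z^2, -5*z + 3)
At (-1, 3, -1): (108, 16, 8).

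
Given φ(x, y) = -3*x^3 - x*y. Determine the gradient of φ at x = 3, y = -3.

∂φ/∂x = -9*x^2 - y
∂φ/∂y = -x
∇φ = (-9*x^2 - y, -x)
At (3, -3): (-78, -3).

(-78, -3)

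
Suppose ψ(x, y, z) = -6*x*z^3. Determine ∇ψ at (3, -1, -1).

∂ψ/∂x = -6*z^3
∂ψ/∂y = 0
∂ψ/∂z = -18*x*z^2
∇ψ = (-6*z^3, 0, -18*x*z^2)
At (3, -1, -1): (6, 0, -54).

(6, 0, -54)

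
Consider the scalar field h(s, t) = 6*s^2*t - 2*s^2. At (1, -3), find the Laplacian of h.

-40

∂²h/∂s² = 4*(3*t - 1)
∂²h/∂t² = 0
∇²h = 12*t - 4
At (1, -3): -40.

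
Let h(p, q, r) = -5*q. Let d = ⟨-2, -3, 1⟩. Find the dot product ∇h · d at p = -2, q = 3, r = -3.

15

∂h/∂p = 0
∂h/∂q = -5
∂h/∂r = 0
∇h at (-2, 3, -3) = (0, -5, 0)
∇h · d = (0)(-2) + (-5)(-3) + (0)(1) = 15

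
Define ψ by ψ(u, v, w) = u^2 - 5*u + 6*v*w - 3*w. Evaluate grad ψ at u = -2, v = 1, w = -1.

∂ψ/∂u = 2*u - 5
∂ψ/∂v = 6*w
∂ψ/∂w = 6*v - 3
∇ψ = (2*u - 5, 6*w, 6*v - 3)
At (-2, 1, -1): (-9, -6, 3).

(-9, -6, 3)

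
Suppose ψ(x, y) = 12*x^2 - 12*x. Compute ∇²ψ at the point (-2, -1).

∂²ψ/∂x² = 24
∂²ψ/∂y² = 0
∇²ψ = 24
At (-2, -1): 24.

24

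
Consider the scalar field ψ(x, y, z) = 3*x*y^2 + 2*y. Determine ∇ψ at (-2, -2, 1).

∂ψ/∂x = 3*y^2
∂ψ/∂y = 6*x*y + 2
∂ψ/∂z = 0
∇ψ = (3*y^2, 6*x*y + 2, 0)
At (-2, -2, 1): (12, 26, 0).

(12, 26, 0)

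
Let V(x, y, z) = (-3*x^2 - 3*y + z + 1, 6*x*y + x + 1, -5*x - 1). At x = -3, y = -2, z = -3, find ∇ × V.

(0, 6, -8)

(∇×V)₁ = ∂V₃/∂y − ∂V₂/∂z = 0
(∇×V)₂ = ∂V₁/∂z − ∂V₃/∂x = 6
(∇×V)₃ = ∂V₂/∂x − ∂V₁/∂y = 6*y + 4
∇×V = (0, 6, 6*y + 4)
At (-3, -2, -3): (0, 6, -8).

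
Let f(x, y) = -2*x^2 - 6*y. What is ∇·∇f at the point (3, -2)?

∂²f/∂x² = -4
∂²f/∂y² = 0
∇²f = -4
At (3, -2): -4.

-4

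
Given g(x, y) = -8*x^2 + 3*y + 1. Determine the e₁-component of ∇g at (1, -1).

(∇g)_1 = ∂g/∂x = -16*x
At (1, -1): -16.

-16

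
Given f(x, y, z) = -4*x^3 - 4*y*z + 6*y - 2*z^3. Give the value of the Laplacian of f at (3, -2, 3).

∂²f/∂x² = -24*x
∂²f/∂y² = 0
∂²f/∂z² = -12*z
∇²f = -24*x - 12*z
At (3, -2, 3): -108.

-108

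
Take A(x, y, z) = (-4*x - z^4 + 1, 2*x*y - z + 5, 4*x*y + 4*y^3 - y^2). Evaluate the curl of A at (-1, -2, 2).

(∇×A)₁ = ∂A₃/∂y − ∂A₂/∂z = 4*x + 12*y^2 - 2*y + 1
(∇×A)₂ = ∂A₁/∂z − ∂A₃/∂x = -4*y - 4*z^3
(∇×A)₃ = ∂A₂/∂x − ∂A₁/∂y = 2*y
∇×A = (4*x + 12*y^2 - 2*y + 1, -4*y - 4*z^3, 2*y)
At (-1, -2, 2): (49, -24, -4).

(49, -24, -4)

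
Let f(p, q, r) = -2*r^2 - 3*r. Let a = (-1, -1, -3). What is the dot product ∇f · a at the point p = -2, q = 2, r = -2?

-15

∂f/∂p = 0
∂f/∂q = 0
∂f/∂r = -4*r - 3
∇f at (-2, 2, -2) = (0, 0, 5)
∇f · a = (0)(-1) + (0)(-1) + (5)(-3) = -15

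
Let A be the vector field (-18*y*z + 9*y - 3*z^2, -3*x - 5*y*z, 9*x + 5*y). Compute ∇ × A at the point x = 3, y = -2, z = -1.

(-5, 33, -30)

(∇×A)₁ = ∂A₃/∂y − ∂A₂/∂z = 5*y + 5
(∇×A)₂ = ∂A₁/∂z − ∂A₃/∂x = -18*y - 6*z - 9
(∇×A)₃ = ∂A₂/∂x − ∂A₁/∂y = 18*z - 12
∇×A = (5*y + 5, -18*y - 6*z - 9, 18*z - 12)
At (3, -2, -1): (-5, 33, -30).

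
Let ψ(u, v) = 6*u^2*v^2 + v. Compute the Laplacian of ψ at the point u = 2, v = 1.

∂²ψ/∂u² = 12*v^2
∂²ψ/∂v² = 12*u^2
∇²ψ = 12*u^2 + 12*v^2
At (2, 1): 60.

60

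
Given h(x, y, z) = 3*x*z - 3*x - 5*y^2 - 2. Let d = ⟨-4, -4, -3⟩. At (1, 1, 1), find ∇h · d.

∂h/∂x = 3*z - 3
∂h/∂y = -10*y
∂h/∂z = 3*x
∇h at (1, 1, 1) = (0, -10, 3)
∇h · d = (0)(-4) + (-10)(-4) + (3)(-3) = 31

31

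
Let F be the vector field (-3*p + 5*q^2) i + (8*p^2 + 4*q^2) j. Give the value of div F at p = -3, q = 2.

13

∂F₁/∂p = -3
∂F₂/∂q = 8*q
∇·F = 8*q - 3
At (-3, 2): 13.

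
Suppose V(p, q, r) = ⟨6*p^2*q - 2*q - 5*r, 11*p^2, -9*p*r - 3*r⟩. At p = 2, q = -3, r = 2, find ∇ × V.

(0, 13, 22)

(∇×V)₁ = ∂V₃/∂q − ∂V₂/∂r = 0
(∇×V)₂ = ∂V₁/∂r − ∂V₃/∂p = 9*r - 5
(∇×V)₃ = ∂V₂/∂p − ∂V₁/∂q = -6*p^2 + 22*p + 2
∇×V = (0, 9*r - 5, -6*p^2 + 22*p + 2)
At (2, -3, 2): (0, 13, 22).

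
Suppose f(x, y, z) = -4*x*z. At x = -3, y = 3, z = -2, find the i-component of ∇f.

8

(∇f)_1 = ∂f/∂x = -4*z
At (-3, 3, -2): 8.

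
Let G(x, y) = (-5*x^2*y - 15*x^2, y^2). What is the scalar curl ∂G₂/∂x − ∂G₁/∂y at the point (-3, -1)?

∂G₂/∂x = 0
∂G₁/∂y = -5*x^2
Scalar curl = 5*x^2
At (-3, -1): 45.

45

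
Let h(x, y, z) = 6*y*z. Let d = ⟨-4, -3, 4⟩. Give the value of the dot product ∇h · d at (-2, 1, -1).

42

∂h/∂x = 0
∂h/∂y = 6*z
∂h/∂z = 6*y
∇h at (-2, 1, -1) = (0, -6, 6)
∇h · d = (0)(-4) + (-6)(-3) + (6)(4) = 42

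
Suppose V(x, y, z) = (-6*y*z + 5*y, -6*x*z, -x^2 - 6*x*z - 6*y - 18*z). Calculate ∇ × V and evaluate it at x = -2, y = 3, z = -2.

(∇×V)₁ = ∂V₃/∂y − ∂V₂/∂z = 6*x - 6
(∇×V)₂ = ∂V₁/∂z − ∂V₃/∂x = 2*x - 6*y + 6*z
(∇×V)₃ = ∂V₂/∂x − ∂V₁/∂y = -5
∇×V = (6*x - 6, 2*x - 6*y + 6*z, -5)
At (-2, 3, -2): (-18, -34, -5).

(-18, -34, -5)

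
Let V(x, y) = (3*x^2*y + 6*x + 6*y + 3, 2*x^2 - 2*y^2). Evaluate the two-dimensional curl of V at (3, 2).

-21

∂V₂/∂x = 4*x
∂V₁/∂y = 3*x^2 + 6
Scalar curl = -3*x^2 + 4*x - 6
At (3, 2): -21.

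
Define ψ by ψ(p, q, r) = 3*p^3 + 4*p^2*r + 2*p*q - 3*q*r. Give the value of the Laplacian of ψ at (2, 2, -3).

12

∂²ψ/∂p² = 2*(9*p + 4*r)
∂²ψ/∂q² = 0
∂²ψ/∂r² = 0
∇²ψ = 18*p + 8*r
At (2, 2, -3): 12.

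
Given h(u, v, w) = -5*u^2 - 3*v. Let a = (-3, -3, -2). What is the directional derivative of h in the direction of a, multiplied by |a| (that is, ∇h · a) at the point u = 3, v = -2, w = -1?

99

∂h/∂u = -10*u
∂h/∂v = -3
∂h/∂w = 0
∇h at (3, -2, -1) = (-30, -3, 0)
∇h · a = (-30)(-3) + (-3)(-3) + (0)(-2) = 99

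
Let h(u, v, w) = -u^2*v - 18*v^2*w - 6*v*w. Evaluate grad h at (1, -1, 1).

(2, 29, -12)

∂h/∂u = -2*u*v
∂h/∂v = -u^2 - 36*v*w - 6*w
∂h/∂w = -18*v^2 - 6*v
∇h = (-2*u*v, -u^2 - 36*v*w - 6*w, -18*v^2 - 6*v)
At (1, -1, 1): (2, 29, -12).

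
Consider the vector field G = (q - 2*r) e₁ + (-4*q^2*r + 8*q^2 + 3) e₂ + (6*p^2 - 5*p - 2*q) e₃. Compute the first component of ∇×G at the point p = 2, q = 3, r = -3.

34

(∇×G)_1 = ∂G₃/∂q − ∂G₂/∂r
= -2 − (-4*q^2)
= 4*q^2 - 2
At (2, 3, -3): 34.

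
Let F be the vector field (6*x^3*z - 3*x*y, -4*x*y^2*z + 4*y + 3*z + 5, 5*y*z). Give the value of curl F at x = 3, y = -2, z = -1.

(40, 162, 25)

(∇×F)₁ = ∂F₃/∂y − ∂F₂/∂z = 4*x*y^2 + 5*z - 3
(∇×F)₂ = ∂F₁/∂z − ∂F₃/∂x = 6*x^3
(∇×F)₃ = ∂F₂/∂x − ∂F₁/∂y = 3*x - 4*y^2*z
∇×F = (4*x*y^2 + 5*z - 3, 6*x^3, 3*x - 4*y^2*z)
At (3, -2, -1): (40, 162, 25).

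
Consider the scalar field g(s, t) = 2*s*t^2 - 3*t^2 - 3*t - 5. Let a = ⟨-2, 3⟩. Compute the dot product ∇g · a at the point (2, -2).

-37

∂g/∂s = 2*t^2
∂g/∂t = 4*s*t - 6*t - 3
∇g at (2, -2) = (8, -7)
∇g · a = (8)(-2) + (-7)(3) = -37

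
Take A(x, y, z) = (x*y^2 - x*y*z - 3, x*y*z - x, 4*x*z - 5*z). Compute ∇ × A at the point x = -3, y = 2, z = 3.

(∇×A)₁ = ∂A₃/∂y − ∂A₂/∂z = -x*y
(∇×A)₂ = ∂A₁/∂z − ∂A₃/∂x = -x*y - 4*z
(∇×A)₃ = ∂A₂/∂x − ∂A₁/∂y = -2*x*y + x*z + y*z - 1
∇×A = (-x*y, -x*y - 4*z, -2*x*y + x*z + y*z - 1)
At (-3, 2, 3): (6, -6, 8).

(6, -6, 8)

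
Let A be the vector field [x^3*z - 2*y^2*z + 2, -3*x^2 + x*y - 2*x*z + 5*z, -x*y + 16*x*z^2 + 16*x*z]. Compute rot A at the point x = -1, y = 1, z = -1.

(∇×A)₁ = ∂A₃/∂y − ∂A₂/∂z = x - 5
(∇×A)₂ = ∂A₁/∂z − ∂A₃/∂x = x^3 - 2*y^2 + y - 16*z^2 - 16*z
(∇×A)₃ = ∂A₂/∂x − ∂A₁/∂y = -6*x + 4*y*z + y - 2*z
∇×A = (x - 5, x^3 - 2*y^2 + y - 16*z^2 - 16*z, -6*x + 4*y*z + y - 2*z)
At (-1, 1, -1): (-6, -2, 5).

(-6, -2, 5)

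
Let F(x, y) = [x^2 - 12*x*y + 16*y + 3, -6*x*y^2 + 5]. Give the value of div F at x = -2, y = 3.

∂F₁/∂x = 2*x - 12*y
∂F₂/∂y = -12*x*y
∇·F = -12*x*y + 2*x - 12*y
At (-2, 3): 32.

32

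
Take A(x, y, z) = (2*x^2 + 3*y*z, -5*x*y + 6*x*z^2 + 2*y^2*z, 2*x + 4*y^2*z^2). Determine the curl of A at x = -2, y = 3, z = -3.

(126, 7, 48)

(∇×A)₁ = ∂A₃/∂y − ∂A₂/∂z = -12*x*z - 2*y^2 + 8*y*z^2
(∇×A)₂ = ∂A₁/∂z − ∂A₃/∂x = 3*y - 2
(∇×A)₃ = ∂A₂/∂x − ∂A₁/∂y = -5*y + 6*z^2 - 3*z
∇×A = (-12*x*z - 2*y^2 + 8*y*z^2, 3*y - 2, -5*y + 6*z^2 - 3*z)
At (-2, 3, -3): (126, 7, 48).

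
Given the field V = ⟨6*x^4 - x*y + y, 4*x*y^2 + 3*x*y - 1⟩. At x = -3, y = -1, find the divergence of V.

∂V₁/∂x = 24*x^3 - y
∂V₂/∂y = 8*x*y + 3*x
∇·V = 24*x^3 + 8*x*y + 3*x - y
At (-3, -1): -632.

-632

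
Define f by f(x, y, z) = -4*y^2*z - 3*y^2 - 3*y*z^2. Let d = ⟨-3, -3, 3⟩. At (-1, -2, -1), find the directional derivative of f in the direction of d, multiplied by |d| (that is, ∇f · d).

∂f/∂x = 0
∂f/∂y = -8*y*z - 6*y - 3*z^2
∂f/∂z = -4*y^2 - 6*y*z
∇f at (-1, -2, -1) = (0, -7, -28)
∇f · d = (0)(-3) + (-7)(-3) + (-28)(3) = -63

-63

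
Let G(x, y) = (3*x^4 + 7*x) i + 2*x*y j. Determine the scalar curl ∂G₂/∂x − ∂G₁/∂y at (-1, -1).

-2

∂G₂/∂x = 2*y
∂G₁/∂y = 0
Scalar curl = 2*y
At (-1, -1): -2.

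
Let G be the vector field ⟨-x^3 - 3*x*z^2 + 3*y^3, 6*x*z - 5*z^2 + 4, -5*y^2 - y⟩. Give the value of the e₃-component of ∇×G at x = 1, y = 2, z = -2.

-48

(∇×G)_3 = ∂G₂/∂x − ∂G₁/∂y
= 6*z − (9*y^2)
= -9*y^2 + 6*z
At (1, 2, -2): -48.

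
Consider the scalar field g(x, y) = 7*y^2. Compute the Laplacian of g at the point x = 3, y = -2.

∂²g/∂x² = 0
∂²g/∂y² = 14
∇²g = 14
At (3, -2): 14.

14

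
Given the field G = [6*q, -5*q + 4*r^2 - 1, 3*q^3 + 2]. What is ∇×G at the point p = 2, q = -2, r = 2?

(20, 0, -6)

(∇×G)₁ = ∂G₃/∂q − ∂G₂/∂r = 9*q^2 - 8*r
(∇×G)₂ = ∂G₁/∂r − ∂G₃/∂p = 0
(∇×G)₃ = ∂G₂/∂p − ∂G₁/∂q = -6
∇×G = (9*q^2 - 8*r, 0, -6)
At (2, -2, 2): (20, 0, -6).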